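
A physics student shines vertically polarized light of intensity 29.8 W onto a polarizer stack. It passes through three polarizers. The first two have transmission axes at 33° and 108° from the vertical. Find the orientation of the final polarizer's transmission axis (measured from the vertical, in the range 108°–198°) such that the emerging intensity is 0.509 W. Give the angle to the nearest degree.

θ ≈ 161°

I₁ = I₀ cos²(33° − 0°) = I₀ cos²(33°) = 0.7034 I₀.
I₂ = I₁ cos²(108° − 33°) = 0.7034 I₀ · cos²(75°) = 0.04712 I₀.
Target fraction: 0.509 / 29.8 W = 0.01708 of I₀.
Need I₃/I₀ = 0.01708, so cos²(θ − 108°) = 0.01708 / 0.04712 = 0.3625.
θ − 108° = arccos(√0.3625) = 53.0°, giving θ ≈ 108 + 53.0 = 161.0°.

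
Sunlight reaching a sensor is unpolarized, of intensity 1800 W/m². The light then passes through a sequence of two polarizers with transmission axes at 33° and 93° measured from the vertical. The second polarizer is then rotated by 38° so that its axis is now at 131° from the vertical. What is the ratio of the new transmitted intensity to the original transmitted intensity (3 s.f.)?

I_new/I_old ≈ 0.0775

Before rotation:
Unpolarized light through the first polarizer → I₁ = ½ I₀, now polarized at 33°.
I₂ = I₁ cos²(93° − 33°) = 0.5 I₀ · cos²(60°) = 0.125 I₀.
After rotation:
Unpolarized light through the first polarizer → I₁ = ½ I₀, now polarized at 33°.
Angle between axes 1 and 2: 82°. I₂ = 0.5 I₀ · cos²(82°) = 0.009685 I₀.
Ratio = 0.009685 / 0.125 = 0.07748.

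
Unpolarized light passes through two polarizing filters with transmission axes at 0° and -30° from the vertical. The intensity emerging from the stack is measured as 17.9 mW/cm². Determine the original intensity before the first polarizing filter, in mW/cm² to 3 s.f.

Unpolarized light through the first polarizer → I₁ = ½ I₀, now polarized at 0°.
I₂ = I₁ cos²(-30° − 0°) = 0.5 I₀ · cos²(30°) = 0.375 I₀.
So 17.9 mW/cm² = 0.375 I₀, giving I₀ = 17.9/0.375 = 47.73 mW/cm².

I₀ ≈ 47.7 mW/cm²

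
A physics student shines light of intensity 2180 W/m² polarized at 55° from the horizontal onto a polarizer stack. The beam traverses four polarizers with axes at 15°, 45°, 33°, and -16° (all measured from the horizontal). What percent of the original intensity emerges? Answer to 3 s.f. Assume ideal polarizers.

≈ 18.1%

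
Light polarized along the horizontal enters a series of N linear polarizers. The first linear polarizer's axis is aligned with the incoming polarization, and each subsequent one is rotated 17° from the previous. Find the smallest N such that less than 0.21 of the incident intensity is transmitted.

First polarizer is aligned with the polarization: full transmission.
Each further stage multiplies by cos²(17°) = 0.9145.
After N polarizers: T = 0.9145^(N−1). Require T < 0.21 ⇒ N−1 > ln(0.21)/ln(0.9145) = 17.47, so N−1 ≥ 18 and N = 19.
Check: N=19 gives T = 0.2002 < 0.21; N=18 gives T = 0.2189.

N = 19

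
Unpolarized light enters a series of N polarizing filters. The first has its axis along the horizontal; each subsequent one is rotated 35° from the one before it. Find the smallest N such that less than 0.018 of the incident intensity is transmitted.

N = 10

First polarizer halves the unpolarized light: factor 1/2.
Each further stage multiplies by cos²(35°) = 0.671.
After N polarizers: T = 0.5·0.671^(N−1). Require T < 0.018 ⇒ N−1 > ln(0.018/0.5)/ln(0.671) = 8.33, so N−1 ≥ 9 and N = 10.
Check: N=10 gives T = 0.01379 < 0.018; N=9 gives T = 0.02055.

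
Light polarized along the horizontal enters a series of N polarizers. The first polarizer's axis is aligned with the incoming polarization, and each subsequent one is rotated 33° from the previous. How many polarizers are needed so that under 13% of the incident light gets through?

First polarizer is aligned with the polarization: full transmission.
Each further stage multiplies by cos²(33°) = 0.7034.
After N polarizers: T = 0.7034^(N−1). Require T < 0.13 ⇒ N−1 > ln(0.13)/ln(0.7034) = 5.80, so N−1 ≥ 6 and N = 7.
Check: N=7 gives T = 0.1211 < 0.13; N=6 gives T = 0.1722.

N = 7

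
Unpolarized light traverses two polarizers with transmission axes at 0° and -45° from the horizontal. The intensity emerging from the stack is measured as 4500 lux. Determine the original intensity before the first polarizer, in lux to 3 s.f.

I₀ ≈ 1.80e4 lux

Unpolarized light through the first polarizer → I₁ = ½ I₀, now polarized at 0°.
I₂ = I₁ cos²(-45° − 0°) = 0.5 I₀ · cos²(45°) = 0.25 I₀.
So 4500 lux = 0.25 I₀, giving I₀ = 4500/0.25 = 1.8e+04 lux.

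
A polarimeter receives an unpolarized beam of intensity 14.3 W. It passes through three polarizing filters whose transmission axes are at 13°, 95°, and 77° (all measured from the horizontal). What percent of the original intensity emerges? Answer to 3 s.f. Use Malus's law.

Unpolarized light through the first polarizer → I₁ = 14.3 W/2 = 7.15 W, polarized at 13°.
I₂ = I₁ · cos²(82°) = 7.15 · 0.01937 = 0.1385 W.
I₃ = I₂ · cos²(18°) = 0.1385 · 0.9045 = 0.1253 W.
That is 0.876% of the incident intensity.

≈ 0.876%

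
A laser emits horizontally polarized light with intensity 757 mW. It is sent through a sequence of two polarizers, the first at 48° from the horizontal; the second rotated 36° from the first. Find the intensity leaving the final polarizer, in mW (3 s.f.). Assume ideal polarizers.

I ≈ 222 mW

By Malus's law, I₁ = 757 mW · cos²(48°) = 338.9 mW.
I₂ = I₁ · cos²(36°) = 338.9 · 0.6545 = 221.8 mW.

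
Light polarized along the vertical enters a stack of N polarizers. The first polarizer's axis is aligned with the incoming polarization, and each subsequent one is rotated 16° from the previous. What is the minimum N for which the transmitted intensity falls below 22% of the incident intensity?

First polarizer is aligned with the polarization: full transmission.
Each further stage multiplies by cos²(16°) = 0.924.
After N polarizers: T = 0.924^(N−1). Require T < 0.22 ⇒ N−1 > ln(0.22)/ln(0.924) = 19.16, so N−1 ≥ 20 and N = 21.
Check: N=21 gives T = 0.2059 < 0.22; N=20 gives T = 0.2228.

N = 21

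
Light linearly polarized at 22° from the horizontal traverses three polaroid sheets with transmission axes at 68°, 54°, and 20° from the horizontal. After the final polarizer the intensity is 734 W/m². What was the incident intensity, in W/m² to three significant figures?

I₀ ≈ 2350 W/m²

I₁ = I₀ cos²(68° − 22°) = I₀ cos²(46°) = 0.4826 I₀.
I₂ = I₁ cos²(54° − 68°) = 0.4826 I₀ · cos²(14°) = 0.4543 I₀.
I₃ = I₂ cos²(20° − 54°) = 0.4543 I₀ · cos²(34°) = 0.3122 I₀.
So 734 W/m² = 0.3122 I₀, giving I₀ = 734/0.3122 = 2351 W/m².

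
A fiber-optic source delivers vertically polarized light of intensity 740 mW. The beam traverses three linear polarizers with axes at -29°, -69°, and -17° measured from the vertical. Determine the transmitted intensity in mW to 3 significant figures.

I₁ = 740 mW · cos²(29°) = 566.1 mW.
I₂ = I₁ · cos²(40°) = 566.1 · 0.5868 = 332.2 mW.
I₃ = I₂ · cos²(52°) = 332.2 · 0.379 = 125.9 mW.

I ≈ 126 mW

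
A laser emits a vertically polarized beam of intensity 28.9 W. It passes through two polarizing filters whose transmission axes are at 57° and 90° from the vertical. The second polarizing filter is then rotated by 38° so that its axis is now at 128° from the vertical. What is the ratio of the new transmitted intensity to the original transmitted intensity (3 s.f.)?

I_new/I_old ≈ 0.151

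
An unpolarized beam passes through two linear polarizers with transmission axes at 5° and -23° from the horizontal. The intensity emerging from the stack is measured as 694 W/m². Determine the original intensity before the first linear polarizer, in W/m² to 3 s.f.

Unpolarized light through the first polarizer → I₁ = ½ I₀, now polarized at 5°.
I₂ = I₁ cos²(-23° − 5°) = 0.5 I₀ · cos²(28°) = 0.3898 I₀.
So 694 W/m² = 0.3898 I₀, giving I₀ = 694/0.3898 = 1780 W/m².

I₀ ≈ 1780 W/m²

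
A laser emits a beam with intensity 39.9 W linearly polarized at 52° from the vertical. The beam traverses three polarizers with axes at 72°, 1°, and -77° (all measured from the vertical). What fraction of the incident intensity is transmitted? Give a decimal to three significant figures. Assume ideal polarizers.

By Malus's law, I₁ = 39.9 W · cos²(20°) = 35.23 W.
I₂ = I₁ · cos²(71°) = 35.23 · 0.106 = 3.734 W.
I₃ = I₂ · cos²(78°) = 3.734 · 0.04323 = 0.1614 W.
Transmitted fraction = 0.004046.

I/I₀ ≈ 0.00405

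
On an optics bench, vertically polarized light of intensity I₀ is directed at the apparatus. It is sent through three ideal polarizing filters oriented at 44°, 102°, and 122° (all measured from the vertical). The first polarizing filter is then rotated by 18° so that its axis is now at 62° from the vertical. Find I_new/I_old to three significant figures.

I_new/I_old ≈ 0.890

Before rotation:
I₁ = I₀ cos²(44° − 0°) = I₀ cos²(44°) = 0.5174 I₀.
I₂ = I₁ cos²(102° − 44°) = 0.5174 I₀ · cos²(58°) = 0.1453 I₀.
I₃ = I₂ cos²(122° − 102°) = 0.1453 I₀ · cos²(20°) = 0.1283 I₀.
After rotation:
I₁ = I₀ cos²(62° − 0°) = I₀ cos²(62°) = 0.2204 I₀.
I₂ = I₁ cos²(102° − 62°) = 0.2204 I₀ · cos²(40°) = 0.1293 I₀.
I₃ = I₂ cos²(122° − 102°) = 0.1293 I₀ · cos²(20°) = 0.1142 I₀.
Ratio = 0.1142 / 0.1283 = 0.8901.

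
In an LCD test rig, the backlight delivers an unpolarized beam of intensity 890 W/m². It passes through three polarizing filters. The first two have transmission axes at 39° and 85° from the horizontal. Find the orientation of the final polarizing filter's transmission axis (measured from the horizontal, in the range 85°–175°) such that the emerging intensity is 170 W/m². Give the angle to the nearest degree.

θ ≈ 112°

Unpolarized light through the first polarizer → I₁ = ½ I₀, now polarized at 39°.
I₂ = I₁ cos²(85° − 39°) = 0.5 I₀ · cos²(46°) = 0.2413 I₀.
Target fraction: 170 / 890 W/m² = 0.191 of I₀.
Need I₃/I₀ = 0.191, so cos²(θ − 85°) = 0.191 / 0.2413 = 0.7917.
θ − 85° = arccos(√0.7917) = 27.2°, giving θ ≈ 85 + 27.2 = 112.2°.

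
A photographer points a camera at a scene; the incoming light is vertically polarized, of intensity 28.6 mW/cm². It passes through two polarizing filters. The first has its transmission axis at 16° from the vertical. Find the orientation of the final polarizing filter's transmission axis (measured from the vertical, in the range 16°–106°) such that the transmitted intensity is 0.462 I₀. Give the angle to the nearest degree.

θ ≈ 61°

By Malus's law, I₁ = I₀ cos²(16° − 0°) = I₀ cos²(16°) = 0.924 I₀.
Need I₂/I₀ = 0.462, so cos²(θ − 16°) = 0.462 / 0.924 = 0.5.
θ − 16° = arccos(√0.5) = 45.0°, giving θ ≈ 16 + 45.0 = 61.0°.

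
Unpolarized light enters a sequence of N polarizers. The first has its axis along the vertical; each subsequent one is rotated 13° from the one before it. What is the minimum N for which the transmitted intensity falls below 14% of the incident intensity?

First polarizer halves the unpolarized light: factor 1/2.
Each further stage multiplies by cos²(13°) = 0.9494.
After N polarizers: T = 0.5·0.9494^(N−1). Require T < 0.14 ⇒ N−1 > ln(0.14/0.5)/ln(0.9494) = 24.51, so N−1 ≥ 25 and N = 26.
Check: N=26 gives T = 0.1365 < 0.14; N=25 gives T = 0.1438.

N = 26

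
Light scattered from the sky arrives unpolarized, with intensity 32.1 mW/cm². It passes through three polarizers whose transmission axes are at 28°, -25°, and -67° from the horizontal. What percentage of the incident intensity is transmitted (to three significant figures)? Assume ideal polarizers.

Unpolarized light through the first polarizer → I₁ = 32.1 mW/cm²/2 = 16.05 mW/cm², polarized at 28°.
I₂ = I₁ · cos²(53°) = 16.05 · 0.3622 = 5.813 mW/cm².
I₃ = I₂ · cos²(42°) = 5.813 · 0.5523 = 3.21 mW/cm².
That is 10% of the incident intensity.

≈ 10.0%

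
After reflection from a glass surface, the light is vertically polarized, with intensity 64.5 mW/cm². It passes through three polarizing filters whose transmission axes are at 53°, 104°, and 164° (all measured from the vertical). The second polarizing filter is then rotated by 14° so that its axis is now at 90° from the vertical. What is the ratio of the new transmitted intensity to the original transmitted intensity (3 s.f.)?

Before rotation:
I₁ = I₀ cos²(53° − 0°) = I₀ cos²(53°) = 0.3622 I₀.
I₂ = I₁ cos²(104° − 53°) = 0.3622 I₀ · cos²(51°) = 0.1434 I₀.
I₃ = I₂ cos²(164° − 104°) = 0.1434 I₀ · cos²(60°) = 0.03586 I₀.
After rotation:
I₁ = I₀ cos²(53° − 0°) = I₀ cos²(53°) = 0.3622 I₀.
I₂ = I₁ cos²(90° − 53°) = 0.3622 I₀ · cos²(37°) = 0.231 I₀.
I₃ = I₂ cos²(164° − 90°) = 0.231 I₀ · cos²(74°) = 0.01755 I₀.
Ratio = 0.01755 / 0.03586 = 0.4894.

I_new/I_old ≈ 0.489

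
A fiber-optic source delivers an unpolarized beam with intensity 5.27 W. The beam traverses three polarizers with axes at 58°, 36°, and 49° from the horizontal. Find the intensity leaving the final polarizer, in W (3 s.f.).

Unpolarized light through the first polarizer → I₁ = 5.27 W/2 = 2.635 W, polarized at 58°.
I₂ = I₁ · cos²(22°) = 2.635 · 0.8597 = 2.265 W.
I₃ = I₂ · cos²(13°) = 2.265 · 0.9494 = 2.151 W.

I ≈ 2.15 W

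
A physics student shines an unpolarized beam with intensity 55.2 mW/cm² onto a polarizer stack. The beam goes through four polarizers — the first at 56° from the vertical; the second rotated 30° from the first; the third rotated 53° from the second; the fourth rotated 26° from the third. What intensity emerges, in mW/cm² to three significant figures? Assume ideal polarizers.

I ≈ 6.06 mW/cm²

Unpolarized light through the first polarizer → I₁ = 55.2 mW/cm²/2 = 27.6 mW/cm², polarized at 56°.
I₂ = I₁ · cos²(30°) = 27.6 · 0.75 = 20.7 mW/cm².
I₃ = I₂ · cos²(53°) = 20.7 · 0.3622 = 7.497 mW/cm².
I₄ = I₃ · cos²(26°) = 7.497 · 0.8078 = 6.056 mW/cm².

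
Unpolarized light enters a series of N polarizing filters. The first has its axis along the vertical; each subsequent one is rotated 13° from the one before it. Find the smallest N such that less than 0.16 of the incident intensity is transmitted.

N = 23

First polarizer halves the unpolarized light: factor 1/2.
Each further stage multiplies by cos²(13°) = 0.9494.
After N polarizers: T = 0.5·0.9494^(N−1). Require T < 0.16 ⇒ N−1 > ln(0.16/0.5)/ln(0.9494) = 21.94, so N−1 ≥ 22 and N = 23.
Check: N=23 gives T = 0.1595 < 0.16; N=22 gives T = 0.168.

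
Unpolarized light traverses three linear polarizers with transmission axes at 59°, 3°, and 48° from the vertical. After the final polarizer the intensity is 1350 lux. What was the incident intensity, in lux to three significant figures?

Unpolarized light through the first polarizer → I₁ = ½ I₀, now polarized at 59°.
I₂ = I₁ cos²(3° − 59°) = 0.5 I₀ · cos²(56°) = 0.1563 I₀.
I₃ = I₂ cos²(48° − 3°) = 0.1563 I₀ · cos²(45°) = 0.07817 I₀.
So 1350 lux = 0.07817 I₀, giving I₀ = 1350/0.07817 = 1.727e+04 lux.

I₀ ≈ 1.73e4 lux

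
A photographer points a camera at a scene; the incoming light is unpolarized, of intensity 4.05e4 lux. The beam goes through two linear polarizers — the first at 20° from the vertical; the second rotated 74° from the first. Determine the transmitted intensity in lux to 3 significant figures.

I ≈ 1540 lux

Unpolarized light through the first polarizer → I₁ = 4.05e4 lux/2 = 2.025e+04 lux, polarized at 20°.
I₂ = I₁ · cos²(74°) = 2.025e+04 · 0.07598 = 1539 lux.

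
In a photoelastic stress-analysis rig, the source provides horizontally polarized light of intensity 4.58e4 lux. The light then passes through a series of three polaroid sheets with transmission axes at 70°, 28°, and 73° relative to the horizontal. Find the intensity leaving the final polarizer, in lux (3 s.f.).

I₁ = 4.58e4 lux · cos²(70°) = 5358 lux.
I₂ = I₁ · cos²(42°) = 5358 · 0.5523 = 2959 lux.
I₃ = I₂ · cos²(45°) = 2959 · 0.5 = 1479 lux.

I ≈ 1480 lux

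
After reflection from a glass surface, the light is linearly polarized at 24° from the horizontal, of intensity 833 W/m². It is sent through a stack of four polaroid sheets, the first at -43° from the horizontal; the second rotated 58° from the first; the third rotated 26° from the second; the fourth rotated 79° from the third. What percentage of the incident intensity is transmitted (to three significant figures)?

≈ 0.126%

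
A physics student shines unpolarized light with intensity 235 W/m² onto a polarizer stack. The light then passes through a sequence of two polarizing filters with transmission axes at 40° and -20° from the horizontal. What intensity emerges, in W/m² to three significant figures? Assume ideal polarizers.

I ≈ 29.4 W/m²

Unpolarized light through the first polarizer → I₁ = 235 W/m²/2 = 117.5 W/m², polarized at 40°.
I₂ = I₁ · cos²(60°) = 117.5 · 0.25 = 29.38 W/m².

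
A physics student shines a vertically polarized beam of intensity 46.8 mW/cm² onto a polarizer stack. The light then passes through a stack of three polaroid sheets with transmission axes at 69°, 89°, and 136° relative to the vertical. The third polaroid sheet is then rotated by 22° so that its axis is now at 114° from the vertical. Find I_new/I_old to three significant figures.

Before rotation:
By Malus's law, I₁ = I₀ cos²(69° − 0°) = I₀ cos²(69°) = 0.1284 I₀.
I₂ = I₁ cos²(89° − 69°) = 0.1284 I₀ · cos²(20°) = 0.1134 I₀.
I₃ = I₂ cos²(136° − 89°) = 0.1134 I₀ · cos²(47°) = 0.05275 I₀.
After rotation:
I₁ = I₀ cos²(69° − 0°) = I₀ cos²(69°) = 0.1284 I₀.
I₂ = I₁ cos²(89° − 69°) = 0.1284 I₀ · cos²(20°) = 0.1134 I₀.
I₃ = I₂ cos²(114° − 89°) = 0.1134 I₀ · cos²(25°) = 0.09315 I₀.
Ratio = 0.09315 / 0.05275 = 1.766.

I_new/I_old ≈ 1.77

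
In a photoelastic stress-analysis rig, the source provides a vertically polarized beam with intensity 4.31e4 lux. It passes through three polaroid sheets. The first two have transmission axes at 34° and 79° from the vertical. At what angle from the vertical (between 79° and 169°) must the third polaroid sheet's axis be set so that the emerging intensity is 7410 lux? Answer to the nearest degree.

θ ≈ 124°

I₁ = I₀ cos²(34° − 0°) = I₀ cos²(34°) = 0.6873 I₀.
I₂ = I₁ cos²(79° − 34°) = 0.6873 I₀ · cos²(45°) = 0.3437 I₀.
Target fraction: 7410 / 4.31e4 lux = 0.1719 of I₀.
Need I₃/I₀ = 0.1719, so cos²(θ − 79°) = 0.1719 / 0.3437 = 0.5003.
θ − 79° = arccos(√0.5003) = 45.0°, giving θ ≈ 79 + 45.0 = 124.0°.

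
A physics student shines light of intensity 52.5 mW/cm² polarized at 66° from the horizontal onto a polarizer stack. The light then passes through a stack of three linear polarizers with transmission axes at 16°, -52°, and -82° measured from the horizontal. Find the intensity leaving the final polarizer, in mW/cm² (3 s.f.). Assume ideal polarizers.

I ≈ 2.28 mW/cm²

I₁ = 52.5 mW/cm² · cos²(50°) = 21.69 mW/cm².
I₂ = I₁ · cos²(68°) = 21.69 · 0.1403 = 3.044 mW/cm².
I₃ = I₂ · cos²(30°) = 3.044 · 0.75 = 2.283 mW/cm².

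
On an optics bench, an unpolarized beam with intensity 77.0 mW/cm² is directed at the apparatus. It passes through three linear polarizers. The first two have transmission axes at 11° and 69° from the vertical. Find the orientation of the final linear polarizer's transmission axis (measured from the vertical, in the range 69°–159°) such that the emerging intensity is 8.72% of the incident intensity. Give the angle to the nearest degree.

θ ≈ 107°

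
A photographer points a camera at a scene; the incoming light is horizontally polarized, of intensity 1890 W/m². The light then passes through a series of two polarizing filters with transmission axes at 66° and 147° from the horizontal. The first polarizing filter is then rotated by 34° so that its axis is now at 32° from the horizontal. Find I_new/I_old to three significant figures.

Before rotation:
I₁ = I₀ cos²(66° − 0°) = I₀ cos²(66°) = 0.1654 I₀.
I₂ = I₁ cos²(147° − 66°) = 0.1654 I₀ · cos²(81°) = 0.004048 I₀.
After rotation:
I₁ = I₀ cos²(32° − 0°) = I₀ cos²(32°) = 0.7192 I₀.
Angle between axes 1 and 2: 65°. I₂ = 0.7192 I₀ · cos²(65°) = 0.1285 I₀.
Ratio = 0.1285 / 0.004048 = 31.73.

I_new/I_old ≈ 31.7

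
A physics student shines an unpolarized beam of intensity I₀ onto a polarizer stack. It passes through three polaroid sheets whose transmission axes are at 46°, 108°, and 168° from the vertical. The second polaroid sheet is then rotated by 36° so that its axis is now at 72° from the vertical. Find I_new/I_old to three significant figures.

Before rotation:
Unpolarized light through the first polarizer → I₁ = ½ I₀, now polarized at 46°.
I₂ = I₁ cos²(108° − 46°) = 0.5 I₀ · cos²(62°) = 0.1102 I₀.
I₃ = I₂ cos²(168° − 108°) = 0.1102 I₀ · cos²(60°) = 0.02755 I₀.
After rotation:
Unpolarized light through the first polarizer → I₁ = ½ I₀, now polarized at 46°.
I₂ = I₁ cos²(72° − 46°) = 0.5 I₀ · cos²(26°) = 0.4039 I₀.
Angle between axes 2 and 3: 84°. I₃ = 0.4039 I₀ · cos²(84°) = 0.004413 I₀.
Ratio = 0.004413 / 0.02755 = 0.1602.

I_new/I_old ≈ 0.160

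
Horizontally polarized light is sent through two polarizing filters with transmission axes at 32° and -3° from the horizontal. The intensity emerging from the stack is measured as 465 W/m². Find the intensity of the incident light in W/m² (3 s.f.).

I₁ = I₀ cos²(32° − 0°) = I₀ cos²(32°) = 0.7192 I₀.
I₂ = I₁ cos²(-3° − 32°) = 0.7192 I₀ · cos²(35°) = 0.4826 I₀.
So 465 W/m² = 0.4826 I₀, giving I₀ = 465/0.4826 = 963.6 W/m².

I₀ ≈ 964 W/m²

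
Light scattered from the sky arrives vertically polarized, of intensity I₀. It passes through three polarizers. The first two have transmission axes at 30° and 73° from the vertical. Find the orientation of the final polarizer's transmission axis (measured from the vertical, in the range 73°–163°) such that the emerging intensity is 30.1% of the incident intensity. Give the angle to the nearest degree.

I₁ = I₀ cos²(30° − 0°) = I₀ cos²(30°) = 0.75 I₀.
I₂ = I₁ cos²(73° − 30°) = 0.75 I₀ · cos²(43°) = 0.4012 I₀.
Need I₃/I₀ = 0.301, so cos²(θ − 73°) = 0.301 / 0.4012 = 0.7503.
θ − 73° = arccos(√0.7503) = 30.0°, giving θ ≈ 73 + 30.0 = 103.0°.

θ ≈ 103°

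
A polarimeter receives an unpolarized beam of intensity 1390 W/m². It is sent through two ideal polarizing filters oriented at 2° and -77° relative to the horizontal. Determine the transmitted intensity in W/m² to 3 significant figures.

Unpolarized light through the first polarizer → I₁ = 1390 W/m²/2 = 695 W/m², polarized at 2°.
I₂ = I₁ · cos²(79°) = 695 · 0.03641 = 25.3 W/m².

I ≈ 25.3 W/m²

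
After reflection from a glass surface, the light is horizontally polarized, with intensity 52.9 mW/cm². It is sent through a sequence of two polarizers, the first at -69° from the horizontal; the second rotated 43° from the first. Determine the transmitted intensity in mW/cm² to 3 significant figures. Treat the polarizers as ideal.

By Malus's law, I₁ = 52.9 mW/cm² · cos²(69°) = 6.794 mW/cm².
I₂ = I₁ · cos²(43°) = 6.794 · 0.5349 = 3.634 mW/cm².

I ≈ 3.63 mW/cm²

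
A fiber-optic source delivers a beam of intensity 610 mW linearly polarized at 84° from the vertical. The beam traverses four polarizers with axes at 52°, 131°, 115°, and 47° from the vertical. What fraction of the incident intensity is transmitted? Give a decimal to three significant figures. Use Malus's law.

I/I₀ ≈ 0.00340

By Malus's law, I₁ = 610 mW · cos²(32°) = 438.7 mW.
I₂ = I₁ · cos²(79°) = 438.7 · 0.03641 = 15.97 mW.
I₃ = I₂ · cos²(16°) = 15.97 · 0.924 = 14.76 mW.
I₄ = I₃ · cos²(68°) = 14.76 · 0.1403 = 2.071 mW.
Transmitted fraction = 0.003395.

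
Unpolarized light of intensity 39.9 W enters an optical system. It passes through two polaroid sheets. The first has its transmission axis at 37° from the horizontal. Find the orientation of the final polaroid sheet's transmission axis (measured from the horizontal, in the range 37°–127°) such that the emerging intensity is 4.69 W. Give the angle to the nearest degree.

θ ≈ 98°

Unpolarized light through the first polarizer → I₁ = ½ I₀, now polarized at 37°.
Target fraction: 4.69 / 39.9 W = 0.1175 of I₀.
Need I₂/I₀ = 0.1175, so cos²(θ − 37°) = 0.1175 / 0.5 = 0.2351.
θ − 37° = arccos(√0.2351) = 61.0°, giving θ ≈ 37 + 61.0 = 98.0°.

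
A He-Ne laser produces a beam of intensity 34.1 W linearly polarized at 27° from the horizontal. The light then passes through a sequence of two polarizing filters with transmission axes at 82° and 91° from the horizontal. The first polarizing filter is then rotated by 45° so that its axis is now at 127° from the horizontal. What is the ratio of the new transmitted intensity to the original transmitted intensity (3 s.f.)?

Before rotation:
I₁ = I₀ cos²(82° − 27°) = I₀ cos²(55°) = 0.329 I₀.
I₂ = I₁ cos²(91° − 82°) = 0.329 I₀ · cos²(9°) = 0.3209 I₀.
After rotation:
I₁ = I₀ cos²(127° − 27°) = I₀ cos²(80°) = 0.03015 I₀.
I₂ = I₁ cos²(91° − 127°) = 0.03015 I₀ · cos²(36°) = 0.01974 I₀.
Ratio = 0.01974 / 0.3209 = 0.06149.

I_new/I_old ≈ 0.0615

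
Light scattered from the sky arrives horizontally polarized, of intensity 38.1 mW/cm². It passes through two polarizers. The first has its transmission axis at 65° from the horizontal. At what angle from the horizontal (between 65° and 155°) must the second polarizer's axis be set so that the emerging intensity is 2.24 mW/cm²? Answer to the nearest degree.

θ ≈ 120°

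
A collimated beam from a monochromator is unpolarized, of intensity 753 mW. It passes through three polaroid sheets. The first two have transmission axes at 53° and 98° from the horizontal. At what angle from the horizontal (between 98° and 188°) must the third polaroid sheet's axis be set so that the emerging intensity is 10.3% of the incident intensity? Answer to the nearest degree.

Unpolarized light through the first polarizer → I₁ = ½ I₀, now polarized at 53°.
I₂ = I₁ cos²(98° − 53°) = 0.5 I₀ · cos²(45°) = 0.25 I₀.
Need I₃/I₀ = 0.103, so cos²(θ − 98°) = 0.103 / 0.25 = 0.412.
θ − 98° = arccos(√0.412) = 50.1°, giving θ ≈ 98 + 50.1 = 148.1°.

θ ≈ 148°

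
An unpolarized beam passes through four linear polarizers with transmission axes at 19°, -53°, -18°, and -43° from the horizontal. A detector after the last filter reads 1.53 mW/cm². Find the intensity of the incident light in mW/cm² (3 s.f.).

I₀ ≈ 58.1 mW/cm²

Unpolarized light through the first polarizer → I₁ = ½ I₀, now polarized at 19°.
I₂ = I₁ cos²(-53° − 19°) = 0.5 I₀ · cos²(72°) = 0.04775 I₀.
I₃ = I₂ cos²(-18° + 53°) = 0.04775 I₀ · cos²(35°) = 0.03204 I₀.
I₄ = I₃ cos²(-43° + 18°) = 0.03204 I₀ · cos²(25°) = 0.02632 I₀.
So 1.53 mW/cm² = 0.02632 I₀, giving I₀ = 1.53/0.02632 = 58.14 mW/cm².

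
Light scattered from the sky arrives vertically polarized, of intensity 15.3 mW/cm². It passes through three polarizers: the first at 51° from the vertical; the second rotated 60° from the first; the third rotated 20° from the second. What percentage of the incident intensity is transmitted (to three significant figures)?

I₁ = 15.3 mW/cm² · cos²(51°) = 6.059 mW/cm².
I₂ = I₁ · cos²(60°) = 6.059 · 0.25 = 1.515 mW/cm².
I₃ = I₂ · cos²(20°) = 1.515 · 0.883 = 1.338 mW/cm².
That is 8.743% of the incident intensity.

≈ 8.74%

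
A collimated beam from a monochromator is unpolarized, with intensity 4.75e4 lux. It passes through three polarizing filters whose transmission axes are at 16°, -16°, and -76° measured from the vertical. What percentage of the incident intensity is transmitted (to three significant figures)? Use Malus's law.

Unpolarized light through the first polarizer → I₁ = 4.75e4 lux/2 = 2.375e+04 lux, polarized at 16°.
I₂ = I₁ · cos²(32°) = 2.375e+04 · 0.7192 = 1.708e+04 lux.
I₃ = I₂ · cos²(60°) = 1.708e+04 · 0.25 = 4270 lux.
That is 8.99% of the incident intensity.

≈ 8.99%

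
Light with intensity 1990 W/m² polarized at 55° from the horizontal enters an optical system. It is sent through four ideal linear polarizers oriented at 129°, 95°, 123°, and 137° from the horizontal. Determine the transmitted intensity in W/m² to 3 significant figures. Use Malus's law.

By Malus's law, I₁ = 1990 W/m² · cos²(74°) = 151.2 W/m².
I₂ = I₁ · cos²(34°) = 151.2 · 0.6873 = 103.9 W/m².
I₃ = I₂ · cos²(28°) = 103.9 · 0.7796 = 81.01 W/m².
I₄ = I₃ · cos²(14°) = 81.01 · 0.9415 = 76.27 W/m².

I ≈ 76.3 W/m²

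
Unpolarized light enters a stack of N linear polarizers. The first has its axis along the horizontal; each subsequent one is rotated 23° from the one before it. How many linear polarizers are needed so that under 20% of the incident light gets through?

N = 7

First polarizer halves the unpolarized light: factor 1/2.
Each further stage multiplies by cos²(23°) = 0.8473.
After N polarizers: T = 0.5·0.8473^(N−1). Require T < 0.20 ⇒ N−1 > ln(0.20/0.5)/ln(0.8473) = 5.53, so N−1 ≥ 6 and N = 7.
Check: N=7 gives T = 0.185 < 0.20; N=6 gives T = 0.2184.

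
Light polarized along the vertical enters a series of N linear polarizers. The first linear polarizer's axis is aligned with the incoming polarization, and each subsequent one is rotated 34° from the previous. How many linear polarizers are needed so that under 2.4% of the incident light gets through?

First polarizer is aligned with the polarization: full transmission.
Each further stage multiplies by cos²(34°) = 0.6873.
After N polarizers: T = 0.6873^(N−1). Require T < 0.024 ⇒ N−1 > ln(0.024)/ln(0.6873) = 9.95, so N−1 ≥ 10 and N = 11.
Check: N=11 gives T = 0.02352 < 0.024; N=10 gives T = 0.03422.

N = 11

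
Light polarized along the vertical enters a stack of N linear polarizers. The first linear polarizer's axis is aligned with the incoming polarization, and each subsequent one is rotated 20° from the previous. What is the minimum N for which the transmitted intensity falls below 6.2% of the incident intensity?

First polarizer is aligned with the polarization: full transmission.
Each further stage multiplies by cos²(20°) = 0.883.
After N polarizers: T = 0.883^(N−1). Require T < 0.062 ⇒ N−1 > ln(0.062)/ln(0.883) = 22.35, so N−1 ≥ 23 and N = 24.
Check: N=24 gives T = 0.05719 < 0.062; N=23 gives T = 0.06477.

N = 24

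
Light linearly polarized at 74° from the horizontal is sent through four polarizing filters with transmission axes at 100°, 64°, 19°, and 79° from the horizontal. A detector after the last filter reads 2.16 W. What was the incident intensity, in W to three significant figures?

By Malus's law, I₁ = I₀ cos²(100° − 74°) = I₀ cos²(26°) = 0.8078 I₀.
I₂ = I₁ cos²(64° − 100°) = 0.8078 I₀ · cos²(36°) = 0.5287 I₀.
I₃ = I₂ cos²(19° − 64°) = 0.5287 I₀ · cos²(45°) = 0.2644 I₀.
I₄ = I₃ cos²(79° − 19°) = 0.2644 I₀ · cos²(60°) = 0.06609 I₀.
So 2.16 W = 0.06609 I₀, giving I₀ = 2.16/0.06609 = 32.68 W.

I₀ ≈ 32.7 W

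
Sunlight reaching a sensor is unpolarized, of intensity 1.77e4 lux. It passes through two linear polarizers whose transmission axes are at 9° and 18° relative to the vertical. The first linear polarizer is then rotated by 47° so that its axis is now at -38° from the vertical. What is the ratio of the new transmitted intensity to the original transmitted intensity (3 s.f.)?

I_new/I_old ≈ 0.321

Before rotation:
Unpolarized light through the first polarizer → I₁ = ½ I₀, now polarized at 9°.
I₂ = I₁ cos²(18° − 9°) = 0.5 I₀ · cos²(9°) = 0.4878 I₀.
After rotation:
Unpolarized light through the first polarizer → I₁ = ½ I₀, now polarized at -38°.
I₂ = I₁ cos²(18° + 38°) = 0.5 I₀ · cos²(56°) = 0.1563 I₀.
Ratio = 0.1563 / 0.4878 = 0.3205.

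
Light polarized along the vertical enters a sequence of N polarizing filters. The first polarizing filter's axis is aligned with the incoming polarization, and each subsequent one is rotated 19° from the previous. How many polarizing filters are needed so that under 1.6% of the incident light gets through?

First polarizer is aligned with the polarization: full transmission.
Each further stage multiplies by cos²(19°) = 0.894.
After N polarizers: T = 0.894^(N−1). Require T < 0.016 ⇒ N−1 > ln(0.016)/ln(0.894) = 36.91, so N−1 ≥ 37 and N = 38.
Check: N=38 gives T = 0.01583 < 0.016; N=37 gives T = 0.01771.

N = 38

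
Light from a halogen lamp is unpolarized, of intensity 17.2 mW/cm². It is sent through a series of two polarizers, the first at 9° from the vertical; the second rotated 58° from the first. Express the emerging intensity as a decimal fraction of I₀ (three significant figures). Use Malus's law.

I/I₀ ≈ 0.140

Unpolarized light through the first polarizer → I₁ = 17.2 mW/cm²/2 = 8.6 mW/cm², polarized at 9°.
I₂ = I₁ · cos²(58°) = 8.6 · 0.2808 = 2.415 mW/cm².
Transmitted fraction = 0.1404.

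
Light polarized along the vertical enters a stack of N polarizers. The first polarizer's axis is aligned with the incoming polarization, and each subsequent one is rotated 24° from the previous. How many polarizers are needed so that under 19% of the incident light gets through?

First polarizer is aligned with the polarization: full transmission.
Each further stage multiplies by cos²(24°) = 0.8346.
After N polarizers: T = 0.8346^(N−1). Require T < 0.19 ⇒ N−1 > ln(0.19)/ln(0.8346) = 9.18, so N−1 ≥ 10 and N = 11.
Check: N=11 gives T = 0.1639 < 0.19; N=10 gives T = 0.1964.

N = 11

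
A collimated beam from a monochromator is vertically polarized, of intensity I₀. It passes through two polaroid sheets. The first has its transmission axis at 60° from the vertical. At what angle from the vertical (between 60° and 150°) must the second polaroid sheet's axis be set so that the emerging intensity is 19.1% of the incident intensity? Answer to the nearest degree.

θ ≈ 89°

By Malus's law, I₁ = I₀ cos²(60° − 0°) = I₀ cos²(60°) = 0.25 I₀.
Need I₂/I₀ = 0.191, so cos²(θ − 60°) = 0.191 / 0.25 = 0.764.
θ − 60° = arccos(√0.764) = 29.1°, giving θ ≈ 60 + 29.1 = 89.1°.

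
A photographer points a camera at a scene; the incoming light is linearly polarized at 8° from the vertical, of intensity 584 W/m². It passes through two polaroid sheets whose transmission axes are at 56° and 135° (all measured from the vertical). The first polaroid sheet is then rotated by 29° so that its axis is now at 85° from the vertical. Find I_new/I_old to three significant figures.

Before rotation:
I₁ = I₀ cos²(56° − 8°) = I₀ cos²(48°) = 0.4477 I₀.
I₂ = I₁ cos²(135° − 56°) = 0.4477 I₀ · cos²(79°) = 0.0163 I₀.
After rotation:
I₁ = I₀ cos²(85° − 8°) = I₀ cos²(77°) = 0.0506 I₀.
I₂ = I₁ cos²(135° − 85°) = 0.0506 I₀ · cos²(50°) = 0.02091 I₀.
Ratio = 0.02091 / 0.0163 = 1.283.

I_new/I_old ≈ 1.28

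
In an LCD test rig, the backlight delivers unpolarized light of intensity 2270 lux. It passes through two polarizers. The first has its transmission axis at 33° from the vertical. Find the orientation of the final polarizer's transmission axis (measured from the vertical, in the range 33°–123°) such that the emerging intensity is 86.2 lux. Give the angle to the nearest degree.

θ ≈ 107°

Unpolarized light through the first polarizer → I₁ = ½ I₀, now polarized at 33°.
Target fraction: 86.2 / 2270 lux = 0.03797 of I₀.
Need I₂/I₀ = 0.03797, so cos²(θ − 33°) = 0.03797 / 0.5 = 0.07595.
θ − 33° = arccos(√0.07595) = 74.0°, giving θ ≈ 33 + 74.0 = 107.0°.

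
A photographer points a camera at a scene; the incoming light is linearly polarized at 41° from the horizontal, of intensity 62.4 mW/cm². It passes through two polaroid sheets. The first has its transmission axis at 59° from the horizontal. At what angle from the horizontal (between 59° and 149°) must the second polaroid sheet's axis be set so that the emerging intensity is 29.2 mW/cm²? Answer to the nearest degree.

I₁ = I₀ cos²(59° − 41°) = I₀ cos²(18°) = 0.9045 I₀.
Target fraction: 29.2 / 62.4 mW/cm² = 0.4679 of I₀.
Need I₂/I₀ = 0.4679, so cos²(θ − 59°) = 0.4679 / 0.9045 = 0.5174.
θ − 59° = arccos(√0.5174) = 44.0°, giving θ ≈ 59 + 44.0 = 103.0°.

θ ≈ 103°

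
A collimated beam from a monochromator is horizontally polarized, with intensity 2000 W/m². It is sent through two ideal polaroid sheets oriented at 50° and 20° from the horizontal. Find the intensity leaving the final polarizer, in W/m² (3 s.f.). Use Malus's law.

By Malus's law, I₁ = 2000 W/m² · cos²(50°) = 826.4 W/m².
I₂ = I₁ · cos²(30°) = 826.4 · 0.75 = 619.8 W/m².

I ≈ 620 W/m²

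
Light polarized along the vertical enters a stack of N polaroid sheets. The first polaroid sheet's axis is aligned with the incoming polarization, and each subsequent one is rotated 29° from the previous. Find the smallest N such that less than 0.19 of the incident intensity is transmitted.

First polarizer is aligned with the polarization: full transmission.
Each further stage multiplies by cos²(29°) = 0.765.
After N polarizers: T = 0.765^(N−1). Require T < 0.19 ⇒ N−1 > ln(0.19)/ln(0.765) = 6.20, so N−1 ≥ 7 and N = 8.
Check: N=8 gives T = 0.1533 < 0.19; N=7 gives T = 0.2004.

N = 8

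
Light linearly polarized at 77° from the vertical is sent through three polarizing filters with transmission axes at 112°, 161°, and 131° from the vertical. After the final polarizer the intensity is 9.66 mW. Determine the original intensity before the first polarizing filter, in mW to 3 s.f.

I₀ ≈ 44.6 mW

I₁ = I₀ cos²(112° − 77°) = I₀ cos²(35°) = 0.671 I₀.
I₂ = I₁ cos²(161° − 112°) = 0.671 I₀ · cos²(49°) = 0.2888 I₀.
I₃ = I₂ cos²(131° − 161°) = 0.2888 I₀ · cos²(30°) = 0.2166 I₀.
So 9.66 mW = 0.2166 I₀, giving I₀ = 9.66/0.2166 = 44.6 mW.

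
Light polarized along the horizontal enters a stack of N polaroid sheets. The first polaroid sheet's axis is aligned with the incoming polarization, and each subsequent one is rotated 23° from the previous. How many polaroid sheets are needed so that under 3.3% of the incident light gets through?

First polarizer is aligned with the polarization: full transmission.
Each further stage multiplies by cos²(23°) = 0.8473.
After N polarizers: T = 0.8473^(N−1). Require T < 0.033 ⇒ N−1 > ln(0.033)/ln(0.8473) = 20.59, so N−1 ≥ 21 and N = 22.
Check: N=22 gives T = 0.03084 < 0.033; N=21 gives T = 0.0364.

N = 22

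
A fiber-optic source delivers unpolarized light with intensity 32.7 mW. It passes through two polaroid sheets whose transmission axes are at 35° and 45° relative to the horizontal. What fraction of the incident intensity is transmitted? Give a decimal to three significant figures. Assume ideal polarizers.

I/I₀ ≈ 0.485

Unpolarized light through the first polarizer → I₁ = 32.7 mW/2 = 16.35 mW, polarized at 35°.
I₂ = I₁ · cos²(10°) = 16.35 · 0.9698 = 15.86 mW.
Transmitted fraction = 0.4849.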